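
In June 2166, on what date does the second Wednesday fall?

June 1, 2166 is a Sunday.
The first Wednesday is therefore June 4 (3 days later).
The second Wednesday is 4 + 1×7 = June 11.

June 11, 2166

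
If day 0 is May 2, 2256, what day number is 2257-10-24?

May 2, 2256 → May 2, 2257: 365 days.
May 2, 2257 → Jun 2, 2257: 31 days (May has 31).
Jun 2, 2257 → Jul 2, 2257: 30 days (June has 30).
Jul 2, 2257 → Aug 2, 2257: 31 days (July has 31).
Aug 2, 2257 → Sep 2, 2257: 31 days (August has 31).
Sep 2, 2257 → Oct 2, 2257: 30 days (September has 30).
Oct 2, 2257 → Oct 24, 2257: 22 days.
Total: 540 days.

540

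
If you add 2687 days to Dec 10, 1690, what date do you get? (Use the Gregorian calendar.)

+365 (one year) → Dec 10, 1691 (2322 left).
+366 (one year; includes Feb 29, 1692) → Dec 10, 1692 (1956 left).
+365 (one year) → Dec 10, 1693 (1591 left).
+365 (one year) → Dec 10, 1694 (1226 left).
+365 (one year) → Dec 10, 1695 (861 left).
+366 (one year; includes Feb 29, 1696) → Dec 10, 1696 (495 left).
+365 (one year) → Dec 10, 1697 (130 left).
Dec has 31 days: +22 → Jan 1, 1698 (108 left).
Jan has 31 days: +31 → Feb 1, 1698 (77 left).
Feb has 28 days: +28 → Mar 1, 1698 (49 left).
Mar has 31 days: +31 → Apr 1, 1698 (18 left).
+18 → Apr 19, 1698.

April 19, 1698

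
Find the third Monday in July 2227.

July 16, 2227

July 1, 2227 is a Sunday.
The first Monday is therefore July 2 (1 days later).
The third Monday is 2 + 2×7 = July 16.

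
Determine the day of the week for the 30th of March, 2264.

Wednesday

Doomsday rule: the anchor day for the 2200s is Friday. For year 64: 64÷12 = 5 r 4, and 4÷4 = 1, so 5+4+1 = 10.
Friday + 10 ≡ Monday — that's 2264's doomsday.
In March the doomsday date is Mar 14.
Mar 30 is 16 days after Mar 14; 16 mod 7 = 2, so Monday + 2 = Wednesday.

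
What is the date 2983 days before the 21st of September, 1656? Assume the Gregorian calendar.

July 22, 1648

−366 (one year; includes Feb 29, 1656) → Sep 21, 1655 (2617 left).
−365 (one year) → Sep 21, 1654 (2252 left).
−365 (one year) → Sep 21, 1653 (1887 left).
−365 (one year) → Sep 21, 1652 (1522 left).
−366 (one year; includes Feb 29, 1652) → Sep 21, 1651 (1156 left).
−365 (one year) → Sep 21, 1650 (791 left).
−365 (one year) → Sep 21, 1649 (426 left).
−365 (one year) → Sep 21, 1648 (61 left).
−21 → Aug 31, 1648 (end of Aug, 31 days; 40 left).
−31 → Jul 31, 1648 (end of Jul, 31 days; 9 left).
−9 → Jul 22, 1648.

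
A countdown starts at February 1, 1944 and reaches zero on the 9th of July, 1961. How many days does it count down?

Feb 1, 1944 → Feb 1, 1945: 366 days (Feb 29, 1944 is in that span).
Feb 1, 1945 → Feb 1, 1946: 365 days.
Feb 1, 1946 → Feb 1, 1947: 365 days.
Feb 1, 1947 → Feb 1, 1948: 365 days.
Feb 1, 1948 → Feb 1, 1949: 366 days (Feb 29, 1948 is in that span).
Feb 1, 1949 → Feb 1, 1950: 365 days.
Feb 1, 1950 → Feb 1, 1951: 365 days.
Feb 1, 1951 → Feb 1, 1952: 365 days.
Feb 1, 1952 → Feb 1, 1953: 366 days (Feb 29, 1952 is in that span).
Feb 1, 1953 → Feb 1, 1954: 365 days.
Feb 1, 1954 → Feb 1, 1955: 365 days.
Feb 1, 1955 → Feb 1, 1956: 365 days.
Feb 1, 1956 → Feb 1, 1957: 366 days (Feb 29, 1956 is in that span).
Feb 1, 1957 → Feb 1, 1958: 365 days.
Feb 1, 1958 → Feb 1, 1959: 365 days.
Feb 1, 1959 → Feb 1, 1960: 365 days.
Feb 1, 1960 → Feb 1, 1961: 366 days (Feb 29, 1960 is in that span).
Feb 1, 1961 → Mar 1, 1961: 28 days (February has 28).
Mar 1, 1961 → Apr 1, 1961: 31 days (March has 31).
Apr 1, 1961 → May 1, 1961: 30 days (April has 30).
May 1, 1961 → Jun 1, 1961: 31 days (May has 31).
Jun 1, 1961 → Jul 1, 1961: 30 days (June has 30).
Jul 1, 1961 → Jul 9, 1961: 8 days.
Total: 6368 days.

6368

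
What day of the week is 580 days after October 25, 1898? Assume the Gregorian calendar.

First find the weekday of Oct 25, 1898. Doomsday rule: the anchor day for the 1800s is Friday. For year 98: 98÷12 = 8 r 2, and 2÷4 = 0, so 8+2+0 = 10.
Friday + 10 ≡ Monday — that's 1898's doomsday.
In October the doomsday date is Oct 10.
Oct 25 is 15 days after Oct 10; 15 mod 7 = 1, so Monday + 1 = Tuesday.
580 mod 7 = 6, so 580 days after a Tuesday is Tuesday + 6 = Monday.

Monday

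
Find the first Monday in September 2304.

September 5, 2304

September 1, 2304 is a Thursday.
The first Monday is therefore September 5 (4 days later).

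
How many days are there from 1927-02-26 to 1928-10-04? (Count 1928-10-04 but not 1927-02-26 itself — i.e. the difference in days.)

586

Feb 26, 1927 → Feb 26, 1928: 365 days.
Feb 26, 1928 → Mar 26, 1928: 29 days (February has 29).
Mar 26, 1928 → Apr 26, 1928: 31 days (March has 31).
Apr 26, 1928 → May 26, 1928: 30 days (April has 30).
May 26, 1928 → Jun 26, 1928: 31 days (May has 31).
Jun 26, 1928 → Jul 26, 1928: 30 days (June has 30).
Jul 26, 1928 → Aug 26, 1928: 31 days (July has 31).
Aug 26, 1928 → Sep 26, 1928: 31 days (August has 31).
Sep 26, 1928 → Oct 4, 1928: 8 days.
Total: 586 days.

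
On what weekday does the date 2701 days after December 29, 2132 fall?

Dec 29, 2132 is a Monday.
2701 mod 7 = 6, so 2701 days after a Monday is Monday + 6 = Sunday.

Sunday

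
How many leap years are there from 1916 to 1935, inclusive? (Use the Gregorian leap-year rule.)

Multiples of 4 in [1916,1935]: 5.
Of those, multiples of 100: 0 (not leap unless ÷400).
Multiples of 400: 0.
Leap years = 5 − 0 + 0 = 5.

5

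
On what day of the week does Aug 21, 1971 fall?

Saturday

January 1, 1971 is a Friday.
Jan 1, 1971 → Feb 1, 1971: 31 days (January has 31).
Feb 1, 1971 → Mar 1, 1971: 28 days (February has 28).
Mar 1, 1971 → Apr 1, 1971: 31 days (March has 31).
Apr 1, 1971 → May 1, 1971: 30 days (April has 30).
May 1, 1971 → Jun 1, 1971: 31 days (May has 31).
Jun 1, 1971 → Jul 1, 1971: 30 days (June has 30).
Jul 1, 1971 → Aug 1, 1971: 31 days (July has 31).
Aug 1, 1971 → Aug 21, 1971: 20 days.
Total: 232 days.
232 mod 7 = 1, so Friday + 1 = Saturday.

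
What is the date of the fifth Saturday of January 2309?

January 30, 2309

January 1, 2309 is a Friday.
The first Saturday is therefore January 2 (1 days later).
The fifth Saturday is 2 + 4×7 = January 30.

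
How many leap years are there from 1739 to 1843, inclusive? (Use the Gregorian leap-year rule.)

25

Multiples of 4 in [1739,1843]: 26.
Of those, multiples of 100: 1 (not leap unless ÷400).
Multiples of 400: 0.
Leap years = 26 − 1 + 0 = 25.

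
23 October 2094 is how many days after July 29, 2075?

Jul 29, 2075 → Jul 29, 2076: 366 days (Feb 29, 2076 is in that span).
Jul 29, 2076 → Jul 29, 2077: 365 days.
Jul 29, 2077 → Jul 29, 2078: 365 days.
Jul 29, 2078 → Jul 29, 2079: 365 days.
Jul 29, 2079 → Jul 29, 2080: 366 days (Feb 29, 2080 is in that span).
Jul 29, 2080 → Jul 29, 2081: 365 days.
Jul 29, 2081 → Jul 29, 2082: 365 days.
Jul 29, 2082 → Jul 29, 2083: 365 days.
Jul 29, 2083 → Jul 29, 2084: 366 days (Feb 29, 2084 is in that span).
Jul 29, 2084 → Jul 29, 2085: 365 days.
Jul 29, 2085 → Jul 29, 2086: 365 days.
Jul 29, 2086 → Jul 29, 2087: 365 days.
Jul 29, 2087 → Jul 29, 2088: 366 days (Feb 29, 2088 is in that span).
Jul 29, 2088 → Jul 29, 2089: 365 days.
Jul 29, 2089 → Jul 29, 2090: 365 days.
Jul 29, 2090 → Jul 29, 2091: 365 days.
Jul 29, 2091 → Jul 29, 2092: 366 days (Feb 29, 2092 is in that span).
Jul 29, 2092 → Jul 29, 2093: 365 days.
Jul 29, 2093 → Jul 29, 2094: 365 days.
Jul 29, 2094 → Aug 29, 2094: 31 days (July has 31).
Aug 29, 2094 → Sep 29, 2094: 31 days (August has 31).
Sep 29, 2094 → Oct 23, 2094: 24 days.
Total: 7026 days.

7026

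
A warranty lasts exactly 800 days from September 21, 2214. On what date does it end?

November 29, 2216

+365 (one year) → Sep 21, 2215 (435 left).
+366 (one year; includes Feb 29, 2216) → Sep 21, 2216 (69 left).
Sep has 30 days: +10 → Oct 1, 2216 (59 left).
Oct has 31 days: +31 → Nov 1, 2216 (28 left).
+28 → Nov 29, 2216.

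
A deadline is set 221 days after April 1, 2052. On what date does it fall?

November 8, 2052

Apr has 30 days: +30 → May 1, 2052 (191 left).
May has 31 days: +31 → Jun 1, 2052 (160 left).
Jun has 30 days: +30 → Jul 1, 2052 (130 left).
Jul has 31 days: +31 → Aug 1, 2052 (99 left).
Aug has 31 days: +31 → Sep 1, 2052 (68 left).
Sep has 30 days: +30 → Oct 1, 2052 (38 left).
Oct has 31 days: +31 → Nov 1, 2052 (7 left).
+7 → Nov 8, 2052.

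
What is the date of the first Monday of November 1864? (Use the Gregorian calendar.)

November 1, 1864 is a Tuesday.
The first Monday is therefore November 7 (6 days later).

November 7, 1864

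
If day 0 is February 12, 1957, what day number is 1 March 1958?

Feb 12, 1957 → Mar 12, 1957: 28 days (February has 28).
Mar 12, 1957 → Apr 12, 1957: 31 days (March has 31).
Apr 12, 1957 → May 12, 1957: 30 days (April has 30).
May 12, 1957 → Jun 12, 1957: 31 days (May has 31).
Jun 12, 1957 → Jul 12, 1957: 30 days (June has 30).
Jul 12, 1957 → Aug 12, 1957: 31 days (July has 31).
Aug 12, 1957 → Sep 12, 1957: 31 days (August has 31).
Sep 12, 1957 → Oct 12, 1957: 30 days (September has 30).
Oct 12, 1957 → Nov 12, 1957: 31 days (October has 31).
Nov 12, 1957 → Dec 12, 1957: 30 days (November has 30).
Dec 12, 1957 → Jan 12, 1958: 31 days (December has 31).
Jan 12, 1958 → Feb 12, 1958: 31 days (January has 31).
Feb 12, 1958 → Mar 1, 1958: 17 days.
Total: 382 days.

382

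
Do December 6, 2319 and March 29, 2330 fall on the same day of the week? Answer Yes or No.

Yes

From Dec 6, 2319 to Mar 29, 2330 is 3766 days.
3766 mod 7 = 0, so they are the same weekday.
(Dec 6, 2319 is a Saturday; Mar 29, 2330 is a Saturday.)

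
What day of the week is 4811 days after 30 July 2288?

Wednesday

First find the weekday of Jul 30, 2288. Doomsday rule: the anchor day for the 2200s is Friday. For year 88: 88÷12 = 7 r 4, and 4÷4 = 1, so 7+4+1 = 12.
Friday + 12 ≡ Wednesday — that's 2288's doomsday.
In July the doomsday date is Jul 11.
Jul 30 is 19 days after Jul 11; 19 mod 7 = 5, so Wednesday + 5 = Monday.
4811 mod 7 = 2, so 4811 days after a Monday is Monday + 2 = Wednesday.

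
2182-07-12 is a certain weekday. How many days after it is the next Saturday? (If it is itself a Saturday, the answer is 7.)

Jul 12, 2182 is a Friday.
From Friday to the next Saturday is 1 day.

1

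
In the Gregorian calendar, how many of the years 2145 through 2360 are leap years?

52

Multiples of 4 in [2145,2360]: 54.
Of those, multiples of 100: 2 (not leap unless ÷400).
Multiples of 400: 0.
Leap years = 54 − 2 + 0 = 52.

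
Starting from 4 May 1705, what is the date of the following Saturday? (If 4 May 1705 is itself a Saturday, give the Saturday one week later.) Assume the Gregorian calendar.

May 9, 1705

May 4, 1705 is a Monday.
From Monday to the next Saturday is 5 days.
May 4, 1705 + 5 = May 9, 1705.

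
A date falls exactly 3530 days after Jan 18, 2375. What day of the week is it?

Monday

First find the weekday of Jan 18, 2375. Doomsday rule: the anchor day for the 2300s is Wednesday. For year 75: 75÷12 = 6 r 3, and 3÷4 = 0, so 6+3+0 = 9.
Wednesday + 9 ≡ Friday — that's 2375's doomsday.
In January the doomsday date is Jan 3 (2375 is not a leap year).
Jan 18 is 15 days after Jan 3; 15 mod 7 = 1, so Friday + 1 = Saturday.
3530 mod 7 = 2, so 3530 days after a Saturday is Saturday + 2 = Monday.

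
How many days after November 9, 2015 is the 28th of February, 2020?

Nov 9, 2015 → Nov 9, 2016: 366 days (Feb 29, 2016 is in that span).
Nov 9, 2016 → Nov 9, 2017: 365 days.
Nov 9, 2017 → Nov 9, 2018: 365 days.
Nov 9, 2018 → Nov 9, 2019: 365 days.
Nov 9, 2019 → Dec 9, 2019: 30 days (November has 30).
Dec 9, 2019 → Jan 9, 2020: 31 days (December has 31).
Jan 9, 2020 → Feb 9, 2020: 31 days (January has 31).
Feb 9, 2020 → Feb 28, 2020: 19 days.
Total: 1572 days.

1572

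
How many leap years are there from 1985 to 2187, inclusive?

49

Multiples of 4 in [1985,2187]: 50.
Of those, multiples of 100: 2 (not leap unless ÷400).
Multiples of 400: 1.
Leap years = 50 − 2 + 1 = 49.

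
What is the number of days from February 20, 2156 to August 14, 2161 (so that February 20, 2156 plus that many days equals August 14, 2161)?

Feb 20, 2156 → Feb 20, 2157: 366 days (Feb 29, 2156 is in that span).
Feb 20, 2157 → Feb 20, 2158: 365 days.
Feb 20, 2158 → Feb 20, 2159: 365 days.
Feb 20, 2159 → Feb 20, 2160: 365 days.
Feb 20, 2160 → Feb 20, 2161: 366 days (Feb 29, 2160 is in that span).
Feb 20, 2161 → Mar 20, 2161: 28 days (February has 28).
Mar 20, 2161 → Apr 20, 2161: 31 days (March has 31).
Apr 20, 2161 → May 20, 2161: 30 days (April has 30).
May 20, 2161 → Jun 20, 2161: 31 days (May has 31).
Jun 20, 2161 → Jul 20, 2161: 30 days (June has 30).
Jul 20, 2161 → Aug 14, 2161: 25 days.
Total: 2002 days.

2002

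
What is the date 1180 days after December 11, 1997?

+365 (one year) → Dec 11, 1998 (815 left).
+365 (one year) → Dec 11, 1999 (450 left).
+366 (one year; includes Feb 29, 2000) → Dec 11, 2000 (84 left).
Dec has 31 days: +21 → Jan 1, 2001 (63 left).
Jan has 31 days: +31 → Feb 1, 2001 (32 left).
Feb has 28 days: +28 → Mar 1, 2001 (4 left).
+4 → Mar 5, 2001.

March 5, 2001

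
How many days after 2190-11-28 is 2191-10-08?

Nov 28, 2190 → Dec 28, 2190: 30 days (November has 30).
Dec 28, 2190 → Jan 28, 2191: 31 days (December has 31).
Jan 28, 2191 → Feb 28, 2191: 31 days (January has 31).
Feb 28, 2191 → Mar 28, 2191: 28 days (February has 28).
Mar 28, 2191 → Apr 28, 2191: 31 days (March has 31).
Apr 28, 2191 → May 28, 2191: 30 days (April has 30).
May 28, 2191 → Jun 28, 2191: 31 days (May has 31).
Jun 28, 2191 → Jul 28, 2191: 30 days (June has 30).
Jul 28, 2191 → Aug 28, 2191: 31 days (July has 31).
Aug 28, 2191 → Sep 28, 2191: 31 days (August has 31).
Sep 28, 2191 → Oct 8, 2191: 10 days.
Total: 314 days.

314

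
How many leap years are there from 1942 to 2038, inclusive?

24

Multiples of 4 in [1942,2038]: 24.
Of those, multiples of 100: 1 (not leap unless ÷400).
Multiples of 400: 1.
Leap years = 24 − 1 + 1 = 24.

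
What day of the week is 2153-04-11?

Doomsday rule: the anchor day for the 2100s is Sunday. For year 53: 53÷12 = 4 r 5, and 5÷4 = 1, so 4+5+1 = 10.
Sunday + 10 ≡ Wednesday — that's 2153's doomsday.
In April the doomsday date is Apr 4.
Apr 11 is 7 days after Apr 4; 7 mod 7 = 0, so Wednesday + 0 = Wednesday.

Wednesday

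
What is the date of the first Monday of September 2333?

September 1, 2333 is a Friday.
The first Monday is therefore September 4 (3 days later).

September 4, 2333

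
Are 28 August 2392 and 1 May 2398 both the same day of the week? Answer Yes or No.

Yes

From Aug 28, 2392 to May 1, 2398 is 2072 days.
2072 mod 7 = 0, so they are the same weekday.
(Aug 28, 2392 is a Friday; May 1, 2398 is a Friday.)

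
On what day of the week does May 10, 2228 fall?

Saturday

Doomsday rule: the anchor day for the 2200s is Friday. For year 28: 28÷12 = 2 r 4, and 4÷4 = 1, so 2+4+1 = 7.
Friday + 7 ≡ Friday — that's 2228's doomsday.
In May the doomsday date is May 9.
May 10 is 1 day after May 9; 1 mod 7 = 1, so Friday + 1 = Saturday.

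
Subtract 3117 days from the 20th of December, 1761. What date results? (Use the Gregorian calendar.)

June 8, 1753

−365 (one year) → Dec 20, 1760 (2752 left).
−366 (one year; includes Feb 29, 1760) → Dec 20, 1759 (2386 left).
−365 (one year) → Dec 20, 1758 (2021 left).
−365 (one year) → Dec 20, 1757 (1656 left).
−365 (one year) → Dec 20, 1756 (1291 left).
−366 (one year; includes Feb 29, 1756) → Dec 20, 1755 (925 left).
−365 (one year) → Dec 20, 1754 (560 left).
−365 (one year) → Dec 20, 1753 (195 left).
−20 → Nov 30, 1753 (end of Nov, 30 days; 175 left).
−30 → Oct 31, 1753 (end of Oct, 31 days; 145 left).
−31 → Sep 30, 1753 (end of Sep, 30 days; 114 left).
−30 → Aug 31, 1753 (end of Aug, 31 days; 84 left).
−31 → Jul 31, 1753 (end of Jul, 31 days; 53 left).
−31 → Jun 30, 1753 (end of Jun, 30 days; 22 left).
−22 → Jun 8, 1753.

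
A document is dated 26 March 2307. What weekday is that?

Tuesday

Doomsday rule: the anchor day for the 2300s is Wednesday. For year 07: 7÷12 = 0 r 7, and 7÷4 = 1, so 0+7+1 = 8.
Wednesday + 8 ≡ Thursday — that's 2307's doomsday.
In March the doomsday date is Mar 14.
Mar 26 is 12 days after Mar 14; 12 mod 7 = 5, so Thursday + 5 = Tuesday.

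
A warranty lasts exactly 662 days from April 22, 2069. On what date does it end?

+365 (one year) → Apr 22, 2070 (297 left).
Apr has 30 days: +9 → May 1, 2070 (288 left).
May has 31 days: +31 → Jun 1, 2070 (257 left).
Jun has 30 days: +30 → Jul 1, 2070 (227 left).
Jul has 31 days: +31 → Aug 1, 2070 (196 left).
Aug has 31 days: +31 → Sep 1, 2070 (165 left).
Sep has 30 days: +30 → Oct 1, 2070 (135 left).
Oct has 31 days: +31 → Nov 1, 2070 (104 left).
Nov has 30 days: +30 → Dec 1, 2070 (74 left).
Dec has 31 days: +31 → Jan 1, 2071 (43 left).
Jan has 31 days: +31 → Feb 1, 2071 (12 left).
+12 → Feb 13, 2071.

February 13, 2071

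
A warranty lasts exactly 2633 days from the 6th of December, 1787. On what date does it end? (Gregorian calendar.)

February 20, 1795

+366 (one year; includes Feb 29, 1788) → Dec 6, 1788 (2267 left).
+365 (one year) → Dec 6, 1789 (1902 left).
+365 (one year) → Dec 6, 1790 (1537 left).
+365 (one year) → Dec 6, 1791 (1172 left).
+366 (one year; includes Feb 29, 1792) → Dec 6, 1792 (806 left).
+365 (one year) → Dec 6, 1793 (441 left).
+365 (one year) → Dec 6, 1794 (76 left).
Dec has 31 days: +26 → Jan 1, 1795 (50 left).
Jan has 31 days: +31 → Feb 1, 1795 (19 left).
+19 → Feb 20, 1795.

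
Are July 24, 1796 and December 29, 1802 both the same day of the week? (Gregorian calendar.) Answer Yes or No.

No

From Jul 24, 1796 to Dec 29, 1802 is 2348 days.
2348 mod 7 = 3, so they are different weekdays.
(Jul 24, 1796 is a Sunday; Dec 29, 1802 is a Wednesday.)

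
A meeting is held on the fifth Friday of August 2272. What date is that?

August 1, 2272 is a Thursday.
The first Friday is therefore August 2 (1 days later).
The fifth Friday is 2 + 4×7 = August 30.

August 30, 2272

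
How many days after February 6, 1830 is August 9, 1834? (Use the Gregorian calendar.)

1645

Feb 6, 1830 → Feb 6, 1831: 365 days.
Feb 6, 1831 → Feb 6, 1832: 365 days.
Feb 6, 1832 → Feb 6, 1833: 366 days (Feb 29, 1832 is in that span).
Feb 6, 1833 → Feb 6, 1834: 365 days.
Feb 6, 1834 → Mar 6, 1834: 28 days (February has 28).
Mar 6, 1834 → Apr 6, 1834: 31 days (March has 31).
Apr 6, 1834 → May 6, 1834: 30 days (April has 30).
May 6, 1834 → Jun 6, 1834: 31 days (May has 31).
Jun 6, 1834 → Jul 6, 1834: 30 days (June has 30).
Jul 6, 1834 → Aug 6, 1834: 31 days (July has 31).
Aug 6, 1834 → Aug 9, 1834: 3 days.
Total: 1645 days.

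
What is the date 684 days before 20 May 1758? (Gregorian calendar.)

July 5, 1756

−365 (one year) → May 20, 1757 (319 left).
−20 → Apr 30, 1757 (end of Apr, 30 days; 299 left).
−30 → Mar 31, 1757 (end of Mar, 31 days; 269 left).
−31 → Feb 28, 1757 (end of Feb, 28 days; 238 left).
−28 → Jan 31, 1757 (end of Jan, 31 days; 210 left).
−31 → Dec 31, 1756 (end of Dec, 31 days; 179 left).
−31 → Nov 30, 1756 (end of Nov, 30 days; 148 left).
−30 → Oct 31, 1756 (end of Oct, 31 days; 118 left).
−31 → Sep 30, 1756 (end of Sep, 30 days; 87 left).
−30 → Aug 31, 1756 (end of Aug, 31 days; 57 left).
−31 → Jul 31, 1756 (end of Jul, 31 days; 26 left).
−26 → Jul 5, 1756.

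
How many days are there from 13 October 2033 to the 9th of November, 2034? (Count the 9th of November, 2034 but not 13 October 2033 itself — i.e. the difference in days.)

Oct 13, 2033 → Nov 13, 2033: 31 days (October has 31).
Nov 13, 2033 → Dec 13, 2033: 30 days (November has 30).
Dec 13, 2033 → Jan 13, 2034: 31 days (December has 31).
Jan 13, 2034 → Feb 13, 2034: 31 days (January has 31).
Feb 13, 2034 → Mar 13, 2034: 28 days (February has 28).
Mar 13, 2034 → Apr 13, 2034: 31 days (March has 31).
Apr 13, 2034 → May 13, 2034: 30 days (April has 30).
May 13, 2034 → Jun 13, 2034: 31 days (May has 31).
Jun 13, 2034 → Jul 13, 2034: 30 days (June has 30).
Jul 13, 2034 → Aug 13, 2034: 31 days (July has 31).
Aug 13, 2034 → Sep 13, 2034: 31 days (August has 31).
Sep 13, 2034 → Oct 13, 2034: 30 days (September has 30).
Oct 13, 2034 → Nov 9, 2034: 27 days.
Total: 392 days.

392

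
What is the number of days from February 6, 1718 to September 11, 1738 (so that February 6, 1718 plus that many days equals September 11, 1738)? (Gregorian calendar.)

Feb 6, 1718 → Feb 6, 1719: 365 days.
Feb 6, 1719 → Feb 6, 1720: 365 days.
Feb 6, 1720 → Feb 6, 1721: 366 days (Feb 29, 1720 is in that span).
Feb 6, 1721 → Feb 6, 1722: 365 days.
Feb 6, 1722 → Feb 6, 1723: 365 days.
Feb 6, 1723 → Feb 6, 1724: 365 days.
Feb 6, 1724 → Feb 6, 1725: 366 days (Feb 29, 1724 is in that span).
Feb 6, 1725 → Feb 6, 1726: 365 days.
Feb 6, 1726 → Feb 6, 1727: 365 days.
Feb 6, 1727 → Feb 6, 1728: 365 days.
Feb 6, 1728 → Feb 6, 1729: 366 days (Feb 29, 1728 is in that span).
Feb 6, 1729 → Feb 6, 1730: 365 days.
Feb 6, 1730 → Feb 6, 1731: 365 days.
Feb 6, 1731 → Feb 6, 1732: 365 days.
Feb 6, 1732 → Feb 6, 1733: 366 days (Feb 29, 1732 is in that span).
Feb 6, 1733 → Feb 6, 1734: 365 days.
Feb 6, 1734 → Feb 6, 1735: 365 days.
Feb 6, 1735 → Feb 6, 1736: 365 days.
Feb 6, 1736 → Feb 6, 1737: 366 days (Feb 29, 1736 is in that span).
Feb 6, 1737 → Feb 6, 1738: 365 days.
Feb 6, 1738 → Mar 6, 1738: 28 days (February has 28).
Mar 6, 1738 → Apr 6, 1738: 31 days (March has 31).
Apr 6, 1738 → May 6, 1738: 30 days (April has 30).
May 6, 1738 → Jun 6, 1738: 31 days (May has 31).
Jun 6, 1738 → Jul 6, 1738: 30 days (June has 30).
Jul 6, 1738 → Aug 6, 1738: 31 days (July has 31).
Aug 6, 1738 → Sep 6, 1738: 31 days (August has 31).
Sep 6, 1738 → Sep 11, 1738: 5 days.
Total: 7522 days.

7522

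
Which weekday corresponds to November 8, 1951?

Doomsday rule: the anchor day for the 1900s is Wednesday. For year 51: 51÷12 = 4 r 3, and 3÷4 = 0, so 4+3+0 = 7.
Wednesday + 7 ≡ Wednesday — that's 1951's doomsday.
In November the doomsday date is Nov 7.
Nov 8 is 1 day after Nov 7; 1 mod 7 = 1, so Wednesday + 1 = Thursday.

Thursday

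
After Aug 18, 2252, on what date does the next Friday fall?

Aug 18, 2252 is a Wednesday.
From Wednesday to the next Friday is 2 days.
Aug 18, 2252 + 2 = Aug 20, 2252.

August 20, 2252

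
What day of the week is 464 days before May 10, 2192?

Tuesday

May 10, 2192 is a Thursday.
464 mod 7 = 2, so 464 days before a Thursday is Thursday − 2 = Tuesday.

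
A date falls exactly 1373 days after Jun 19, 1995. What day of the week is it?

Tuesday

First find the weekday of Jun 19, 1995. Doomsday rule: the anchor day for the 1900s is Wednesday. For year 95: 95÷12 = 7 r 11, and 11÷4 = 2, so 7+11+2 = 20.
Wednesday + 20 ≡ Tuesday — that's 1995's doomsday.
In June the doomsday date is Jun 6.
Jun 19 is 13 days after Jun 6; 13 mod 7 = 6, so Tuesday + 6 = Monday.
1373 mod 7 = 1, so 1373 days after a Monday is Monday + 1 = Tuesday.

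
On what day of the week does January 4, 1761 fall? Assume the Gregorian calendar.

Doomsday rule: the anchor day for the 1700s is Sunday. For year 61: 61÷12 = 5 r 1, and 1÷4 = 0, so 5+1+0 = 6.
Sunday + 6 ≡ Saturday — that's 1761's doomsday.
In January the doomsday date is Jan 3 (1761 is not a leap year).
Jan 4 is 1 day after Jan 3; 1 mod 7 = 1, so Saturday + 1 = Sunday.

Sunday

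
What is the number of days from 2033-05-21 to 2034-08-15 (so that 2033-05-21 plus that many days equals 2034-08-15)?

May 21, 2033 → May 21, 2034: 365 days.
May 21, 2034 → Jun 21, 2034: 31 days (May has 31).
Jun 21, 2034 → Jul 21, 2034: 30 days (June has 30).
Jul 21, 2034 → Aug 15, 2034: 25 days.
Total: 451 days.

451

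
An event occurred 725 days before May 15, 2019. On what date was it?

−365 (one year) → May 15, 2018 (360 left).
−15 → Apr 30, 2018 (end of Apr, 30 days; 345 left).
−30 → Mar 31, 2018 (end of Mar, 31 days; 315 left).
−31 → Feb 28, 2018 (end of Feb, 28 days; 284 left).
−28 → Jan 31, 2018 (end of Jan, 31 days; 256 left).
−31 → Dec 31, 2017 (end of Dec, 31 days; 225 left).
−31 → Nov 30, 2017 (end of Nov, 30 days; 194 left).
−30 → Oct 31, 2017 (end of Oct, 31 days; 164 left).
−31 → Sep 30, 2017 (end of Sep, 30 days; 133 left).
−30 → Aug 31, 2017 (end of Aug, 31 days; 103 left).
−31 → Jul 31, 2017 (end of Jul, 31 days; 72 left).
−31 → Jun 30, 2017 (end of Jun, 30 days; 41 left).
−30 → May 31, 2017 (end of May, 31 days; 11 left).
−11 → May 20, 2017.

May 20, 2017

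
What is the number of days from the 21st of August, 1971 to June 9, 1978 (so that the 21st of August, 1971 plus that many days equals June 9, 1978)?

2484

Aug 21, 1971 → Aug 21, 1972: 366 days (Feb 29, 1972 is in that span).
Aug 21, 1972 → Aug 21, 1973: 365 days.
Aug 21, 1973 → Aug 21, 1974: 365 days.
Aug 21, 1974 → Aug 21, 1975: 365 days.
Aug 21, 1975 → Aug 21, 1976: 366 days (Feb 29, 1976 is in that span).
Aug 21, 1976 → Aug 21, 1977: 365 days.
Aug 21, 1977 → Sep 21, 1977: 31 days (August has 31).
Sep 21, 1977 → Oct 21, 1977: 30 days (September has 30).
Oct 21, 1977 → Nov 21, 1977: 31 days (October has 31).
Nov 21, 1977 → Dec 21, 1977: 30 days (November has 30).
Dec 21, 1977 → Jan 21, 1978: 31 days (December has 31).
Jan 21, 1978 → Feb 21, 1978: 31 days (January has 31).
Feb 21, 1978 → Mar 21, 1978: 28 days (February has 28).
Mar 21, 1978 → Apr 21, 1978: 31 days (March has 31).
Apr 21, 1978 → May 21, 1978: 30 days (April has 30).
May 21, 1978 → Jun 9, 1978: 19 days.
Total: 2484 days.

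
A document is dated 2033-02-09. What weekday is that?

Wednesday

Doomsday rule: the anchor day for the 2000s is Tuesday. For year 33: 33÷12 = 2 r 9, and 9÷4 = 2, so 2+9+2 = 13.
Tuesday + 13 ≡ Monday — that's 2033's doomsday.
In February the doomsday date is Feb 28 (2033 is not a leap year).
Feb 9 is 19 days before Feb 28; 19 mod 7 = 5, so Monday − 5 = Wednesday.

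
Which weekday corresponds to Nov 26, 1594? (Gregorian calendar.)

Saturday

Doomsday rule: the anchor day for the 1500s is Wednesday. For year 94: 94÷12 = 7 r 10, and 10÷4 = 2, so 7+10+2 = 19.
Wednesday + 19 ≡ Monday — that's 1594's doomsday.
In November the doomsday date is Nov 7.
Nov 26 is 19 days after Nov 7; 19 mod 7 = 5, so Monday + 5 = Saturday.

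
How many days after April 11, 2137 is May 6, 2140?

Apr 11, 2137 → Apr 11, 2138: 365 days.
Apr 11, 2138 → Apr 11, 2139: 365 days.
Apr 11, 2139 → May 11, 2139: 30 days (April has 30).
May 11, 2139 → Jun 11, 2139: 31 days (May has 31).
Jun 11, 2139 → Jul 11, 2139: 30 days (June has 30).
Jul 11, 2139 → Aug 11, 2139: 31 days (July has 31).
Aug 11, 2139 → Sep 11, 2139: 31 days (August has 31).
Sep 11, 2139 → Oct 11, 2139: 30 days (September has 30).
Oct 11, 2139 → Nov 11, 2139: 31 days (October has 31).
Nov 11, 2139 → Dec 11, 2139: 30 days (November has 30).
Dec 11, 2139 → Jan 11, 2140: 31 days (December has 31).
Jan 11, 2140 → Feb 11, 2140: 31 days (January has 31).
Feb 11, 2140 → Mar 11, 2140: 29 days (February has 29).
Mar 11, 2140 → Apr 11, 2140: 31 days (March has 31).
Apr 11, 2140 → May 6, 2140: 25 days.
Total: 1121 days.

1121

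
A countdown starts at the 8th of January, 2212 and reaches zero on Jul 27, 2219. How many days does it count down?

2757

Jan 8, 2212 → Jan 8, 2213: 366 days (Feb 29, 2212 is in that span).
Jan 8, 2213 → Jan 8, 2214: 365 days.
Jan 8, 2214 → Jan 8, 2215: 365 days.
Jan 8, 2215 → Jan 8, 2216: 365 days.
Jan 8, 2216 → Jan 8, 2217: 366 days (Feb 29, 2216 is in that span).
Jan 8, 2217 → Jan 8, 2218: 365 days.
Jan 8, 2218 → Jan 8, 2219: 365 days.
Jan 8, 2219 → Feb 8, 2219: 31 days (January has 31).
Feb 8, 2219 → Mar 8, 2219: 28 days (February has 28).
Mar 8, 2219 → Apr 8, 2219: 31 days (March has 31).
Apr 8, 2219 → May 8, 2219: 30 days (April has 30).
May 8, 2219 → Jun 8, 2219: 31 days (May has 31).
Jun 8, 2219 → Jul 8, 2219: 30 days (June has 30).
Jul 8, 2219 → Jul 27, 2219: 19 days.
Total: 2757 days.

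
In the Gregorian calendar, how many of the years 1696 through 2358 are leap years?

160

Multiples of 4 in [1696,2358]: 166.
Of those, multiples of 100: 7 (not leap unless ÷400).
Multiples of 400: 1.
Leap years = 166 − 7 + 1 = 160.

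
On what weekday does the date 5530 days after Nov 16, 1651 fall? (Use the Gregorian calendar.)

Thursday

First find the weekday of Nov 16, 1651. Doomsday rule: the anchor day for the 1600s is Tuesday. For year 51: 51÷12 = 4 r 3, and 3÷4 = 0, so 4+3+0 = 7.
Tuesday + 7 ≡ Tuesday — that's 1651's doomsday.
In November the doomsday date is Nov 7.
Nov 16 is 9 days after Nov 7; 9 mod 7 = 2, so Tuesday + 2 = Thursday.
5530 mod 7 = 0, so 5530 days after a Thursday is Thursday + 0 = Thursday.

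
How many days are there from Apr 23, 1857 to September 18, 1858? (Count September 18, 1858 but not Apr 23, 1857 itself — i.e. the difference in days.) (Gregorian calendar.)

Apr 23, 1857 → Apr 23, 1858: 365 days.
Apr 23, 1858 → May 23, 1858: 30 days (April has 30).
May 23, 1858 → Jun 23, 1858: 31 days (May has 31).
Jun 23, 1858 → Jul 23, 1858: 30 days (June has 30).
Jul 23, 1858 → Aug 23, 1858: 31 days (July has 31).
Aug 23, 1858 → Sep 18, 1858: 26 days.
Total: 513 days.

513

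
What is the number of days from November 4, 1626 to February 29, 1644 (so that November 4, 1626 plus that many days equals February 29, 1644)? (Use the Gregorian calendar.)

6326

Nov 4, 1626 → Nov 4, 1627: 365 days.
Nov 4, 1627 → Nov 4, 1628: 366 days (Feb 29, 1628 is in that span).
Nov 4, 1628 → Nov 4, 1629: 365 days.
Nov 4, 1629 → Nov 4, 1630: 365 days.
Nov 4, 1630 → Nov 4, 1631: 365 days.
Nov 4, 1631 → Nov 4, 1632: 366 days (Feb 29, 1632 is in that span).
Nov 4, 1632 → Nov 4, 1633: 365 days.
Nov 4, 1633 → Nov 4, 1634: 365 days.
Nov 4, 1634 → Nov 4, 1635: 365 days.
Nov 4, 1635 → Nov 4, 1636: 366 days (Feb 29, 1636 is in that span).
Nov 4, 1636 → Nov 4, 1637: 365 days.
Nov 4, 1637 → Nov 4, 1638: 365 days.
Nov 4, 1638 → Nov 4, 1639: 365 days.
Nov 4, 1639 → Nov 4, 1640: 366 days (Feb 29, 1640 is in that span).
Nov 4, 1640 → Nov 4, 1641: 365 days.
Nov 4, 1641 → Nov 4, 1642: 365 days.
Nov 4, 1642 → Nov 4, 1643: 365 days.
Nov 4, 1643 → Dec 4, 1643: 30 days (November has 30).
Dec 4, 1643 → Jan 4, 1644: 31 days (December has 31).
Jan 4, 1644 → Feb 4, 1644: 31 days (January has 31).
Feb 4, 1644 → Feb 29, 1644: 25 days.
Total: 6326 days.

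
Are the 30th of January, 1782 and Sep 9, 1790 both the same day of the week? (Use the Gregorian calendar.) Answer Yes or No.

From Jan 30, 1782 to Sep 9, 1790 is 3144 days.
3144 mod 7 = 1, so they are different weekdays.
(Jan 30, 1782 is a Wednesday; Sep 9, 1790 is a Thursday.)

No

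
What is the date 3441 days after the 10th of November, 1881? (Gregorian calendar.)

April 13, 1891

+365 (one year) → Nov 10, 1882 (3076 left).
+365 (one year) → Nov 10, 1883 (2711 left).
+366 (one year; includes Feb 29, 1884) → Nov 10, 1884 (2345 left).
+365 (one year) → Nov 10, 1885 (1980 left).
+365 (one year) → Nov 10, 1886 (1615 left).
+365 (one year) → Nov 10, 1887 (1250 left).
+366 (one year; includes Feb 29, 1888) → Nov 10, 1888 (884 left).
+365 (one year) → Nov 10, 1889 (519 left).
+365 (one year) → Nov 10, 1890 (154 left).
Nov has 30 days: +21 → Dec 1, 1890 (133 left).
Dec has 31 days: +31 → Jan 1, 1891 (102 left).
Jan has 31 days: +31 → Feb 1, 1891 (71 left).
Feb has 28 days: +28 → Mar 1, 1891 (43 left).
Mar has 31 days: +31 → Apr 1, 1891 (12 left).
+12 → Apr 13, 1891.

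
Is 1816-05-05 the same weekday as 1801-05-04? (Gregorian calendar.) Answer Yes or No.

From May 4, 1801 to May 5, 1816 is 5480 days.
5480 mod 7 = 6, so they are different weekdays.
(May 4, 1801 is a Monday; May 5, 1816 is a Sunday.)

No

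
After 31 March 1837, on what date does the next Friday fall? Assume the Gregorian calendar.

Mar 31, 1837 is a Friday.
From Friday to the next Friday is 7 days.
Mar 31, 1837 + 7 = Apr 7, 1837.

April 7, 1837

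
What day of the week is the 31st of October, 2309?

Doomsday rule: the anchor day for the 2300s is Wednesday. For year 09: 9÷12 = 0 r 9, and 9÷4 = 2, so 0+9+2 = 11.
Wednesday + 11 ≡ Sunday — that's 2309's doomsday.
In October the doomsday date is Oct 10.
Oct 31 is 21 days after Oct 10; 21 mod 7 = 0, so Sunday + 0 = Sunday.

Sunday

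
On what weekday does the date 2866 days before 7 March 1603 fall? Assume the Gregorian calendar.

First find the weekday of Mar 7, 1603. Doomsday rule: the anchor day for the 1600s is Tuesday. For year 03: 3÷12 = 0 r 3, and 3÷4 = 0, so 0+3+0 = 3.
Tuesday + 3 ≡ Friday — that's 1603's doomsday.
In March the doomsday date is Mar 14.
Mar 7 is 7 days before Mar 14; 7 mod 7 = 0, so Friday − 0 = Friday.
2866 mod 7 = 3, so 2866 days before a Friday is Friday − 3 = Tuesday.

Tuesday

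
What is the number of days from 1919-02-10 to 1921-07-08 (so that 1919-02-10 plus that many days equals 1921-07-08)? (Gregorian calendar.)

Feb 10, 1919 → Feb 10, 1920: 365 days.
Feb 10, 1920 → Feb 10, 1921: 366 days (Feb 29, 1920 is in that span).
Feb 10, 1921 → Mar 10, 1921: 28 days (February has 28).
Mar 10, 1921 → Apr 10, 1921: 31 days (March has 31).
Apr 10, 1921 → May 10, 1921: 30 days (April has 30).
May 10, 1921 → Jun 10, 1921: 31 days (May has 31).
Jun 10, 1921 → Jul 8, 1921: 28 days.
Total: 879 days.

879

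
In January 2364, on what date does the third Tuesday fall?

January 1, 2364 is a Wednesday.
The first Tuesday is therefore January 7 (6 days later).
The third Tuesday is 7 + 2×7 = January 21.

January 21, 2364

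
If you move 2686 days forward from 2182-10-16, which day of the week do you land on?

Oct 16, 2182 is a Wednesday.
2686 mod 7 = 5, so 2686 days after a Wednesday is Wednesday + 5 = Monday.

Monday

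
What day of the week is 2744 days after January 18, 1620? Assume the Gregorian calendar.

Saturday

First find the weekday of Jan 18, 1620. Doomsday rule: the anchor day for the 1600s is Tuesday. For year 20: 20÷12 = 1 r 8, and 8÷4 = 2, so 1+8+2 = 11.
Tuesday + 11 ≡ Saturday — that's 1620's doomsday.
In January the doomsday date is Jan 4 (1620 is a leap year (divisible by 4)).
Jan 18 is 14 days after Jan 4; 14 mod 7 = 0, so Saturday + 0 = Saturday.
2744 mod 7 = 0, so 2744 days after a Saturday is Saturday + 0 = Saturday.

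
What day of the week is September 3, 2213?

Friday

Doomsday rule: the anchor day for the 2200s is Friday. For year 13: 13÷12 = 1 r 1, and 1÷4 = 0, so 1+1+0 = 2.
Friday + 2 ≡ Sunday — that's 2213's doomsday.
In September the doomsday date is Sep 5.
Sep 3 is 2 days before Sep 5; 2 mod 7 = 2, so Sunday − 2 = Friday.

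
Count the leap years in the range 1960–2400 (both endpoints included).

Multiples of 4 in [1960,2400]: 111.
Of those, multiples of 100: 5 (not leap unless ÷400).
Multiples of 400: 2.
Leap years = 111 − 5 + 2 = 108.

108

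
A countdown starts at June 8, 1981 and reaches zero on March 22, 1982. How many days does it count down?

287

Jun 8, 1981 → Jul 8, 1981: 30 days (June has 30).
Jul 8, 1981 → Aug 8, 1981: 31 days (July has 31).
Aug 8, 1981 → Sep 8, 1981: 31 days (August has 31).
Sep 8, 1981 → Oct 8, 1981: 30 days (September has 30).
Oct 8, 1981 → Nov 8, 1981: 31 days (October has 31).
Nov 8, 1981 → Dec 8, 1981: 30 days (November has 30).
Dec 8, 1981 → Jan 8, 1982: 31 days (December has 31).
Jan 8, 1982 → Feb 8, 1982: 31 days (January has 31).
Feb 8, 1982 → Mar 8, 1982: 28 days (February has 28).
Mar 8, 1982 → Mar 22, 1982: 14 days.
Total: 287 days.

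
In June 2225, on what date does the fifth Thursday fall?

June 1, 2225 is a Wednesday.
The first Thursday is therefore June 2 (1 days later).
The fifth Thursday is 2 + 4×7 = June 30.

June 30, 2225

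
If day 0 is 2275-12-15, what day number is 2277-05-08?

Dec 15, 2275 → Dec 15, 2276: 366 days (Feb 29, 2276 is in that span).
Dec 15, 2276 → Jan 15, 2277: 31 days (December has 31).
Jan 15, 2277 → Feb 15, 2277: 31 days (January has 31).
Feb 15, 2277 → Mar 15, 2277: 28 days (February has 28).
Mar 15, 2277 → Apr 15, 2277: 31 days (March has 31).
Apr 15, 2277 → May 8, 2277: 23 days.
Total: 510 days.

510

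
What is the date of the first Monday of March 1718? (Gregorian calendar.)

March 1, 1718 is a Tuesday.
The first Monday is therefore March 7 (6 days later).

March 7, 1718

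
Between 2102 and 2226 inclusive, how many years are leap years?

Multiples of 4 in [2102,2226]: 31.
Of those, multiples of 100: 1 (not leap unless ÷400).
Multiples of 400: 0.
Leap years = 31 − 1 + 0 = 30.

30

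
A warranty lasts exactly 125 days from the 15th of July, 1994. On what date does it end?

Jul has 31 days: +17 → Aug 1, 1994 (108 left).
Aug has 31 days: +31 → Sep 1, 1994 (77 left).
Sep has 30 days: +30 → Oct 1, 1994 (47 left).
Oct has 31 days: +31 → Nov 1, 1994 (16 left).
+16 → Nov 17, 1994.

November 17, 1994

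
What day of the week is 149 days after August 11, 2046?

Aug 11, 2046 is a Saturday.
149 mod 7 = 2, so 149 days after a Saturday is Saturday + 2 = Monday.

Monday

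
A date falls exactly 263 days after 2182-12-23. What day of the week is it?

First find the weekday of Dec 23, 2182. Doomsday rule: the anchor day for the 2100s is Sunday. For year 82: 82÷12 = 6 r 10, and 10÷4 = 2, so 6+10+2 = 18.
Sunday + 18 ≡ Thursday — that's 2182's doomsday.
In December the doomsday date is Dec 12.
Dec 23 is 11 days after Dec 12; 11 mod 7 = 4, so Thursday + 4 = Monday.
263 mod 7 = 4, so 263 days after a Monday is Monday + 4 = Friday.

Friday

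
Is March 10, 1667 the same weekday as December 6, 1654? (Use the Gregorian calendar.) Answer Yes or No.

No

From Dec 6, 1654 to Mar 10, 1667 is 4477 days.
4477 mod 7 = 4, so they are different weekdays.
(Dec 6, 1654 is a Sunday; Mar 10, 1667 is a Thursday.)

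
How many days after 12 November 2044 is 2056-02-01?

Nov 12, 2044 → Nov 12, 2045: 365 days.
Nov 12, 2045 → Nov 12, 2046: 365 days.
Nov 12, 2046 → Nov 12, 2047: 365 days.
Nov 12, 2047 → Nov 12, 2048: 366 days (Feb 29, 2048 is in that span).
Nov 12, 2048 → Nov 12, 2049: 365 days.
Nov 12, 2049 → Nov 12, 2050: 365 days.
Nov 12, 2050 → Nov 12, 2051: 365 days.
Nov 12, 2051 → Nov 12, 2052: 366 days (Feb 29, 2052 is in that span).
Nov 12, 2052 → Nov 12, 2053: 365 days.
Nov 12, 2053 → Nov 12, 2054: 365 days.
Nov 12, 2054 → Nov 12, 2055: 365 days.
Nov 12, 2055 → Dec 12, 2055: 30 days (November has 30).
Dec 12, 2055 → Jan 12, 2056: 31 days (December has 31).
Jan 12, 2056 → Feb 1, 2056: 20 days.
Total: 4098 days.

4098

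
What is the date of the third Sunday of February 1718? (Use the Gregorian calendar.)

February 1, 1718 is a Tuesday.
The first Sunday is therefore February 6 (5 days later).
The third Sunday is 6 + 2×7 = February 20.

February 20, 1718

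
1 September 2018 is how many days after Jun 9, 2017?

Jun 9, 2017 → Jun 9, 2018: 365 days.
Jun 9, 2018 → Jul 9, 2018: 30 days (June has 30).
Jul 9, 2018 → Aug 9, 2018: 31 days (July has 31).
Aug 9, 2018 → Sep 1, 2018: 23 days.
Total: 449 days.

449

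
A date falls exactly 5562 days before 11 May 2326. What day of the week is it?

Friday

First find the weekday of May 11, 2326. Doomsday rule: the anchor day for the 2300s is Wednesday. For year 26: 26÷12 = 2 r 2, and 2÷4 = 0, so 2+2+0 = 4.
Wednesday + 4 ≡ Sunday — that's 2326's doomsday.
In May the doomsday date is May 9.
May 11 is 2 days after May 9; 2 mod 7 = 2, so Sunday + 2 = Tuesday.
5562 mod 7 = 4, so 5562 days before a Tuesday is Tuesday − 4 = Friday.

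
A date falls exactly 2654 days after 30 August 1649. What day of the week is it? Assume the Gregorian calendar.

First find the weekday of Aug 30, 1649. Doomsday rule: the anchor day for the 1600s is Tuesday. For year 49: 49÷12 = 4 r 1, and 1÷4 = 0, so 4+1+0 = 5.
Tuesday + 5 ≡ Sunday — that's 1649's doomsday.
In August the doomsday date is Aug 8.
Aug 30 is 22 days after Aug 8; 22 mod 7 = 1, so Sunday + 1 = Monday.
2654 mod 7 = 1, so 2654 days after a Monday is Monday + 1 = Tuesday.

Tuesday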